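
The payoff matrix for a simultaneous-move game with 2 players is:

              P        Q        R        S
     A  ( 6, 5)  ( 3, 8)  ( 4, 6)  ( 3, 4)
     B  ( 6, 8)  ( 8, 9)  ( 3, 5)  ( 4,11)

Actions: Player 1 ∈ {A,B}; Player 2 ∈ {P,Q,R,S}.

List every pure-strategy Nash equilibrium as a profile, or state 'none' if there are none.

PSNE = {(B,S)}

(A,P): not NE [P2→Q gives 8>5]
(A,Q): not NE [P1→B gives 8>3]
(A,R): not NE [P2→Q gives 8>6]
(A,S): not NE [P1→B gives 4>3; P2→Q gives 8>4]
(B,P): not NE [P2→S gives 11>8]
(B,Q): not NE [P2→S gives 11>9]
(B,R): not NE [P1→A gives 4>3; P2→S gives 11>5]
(B,S): NE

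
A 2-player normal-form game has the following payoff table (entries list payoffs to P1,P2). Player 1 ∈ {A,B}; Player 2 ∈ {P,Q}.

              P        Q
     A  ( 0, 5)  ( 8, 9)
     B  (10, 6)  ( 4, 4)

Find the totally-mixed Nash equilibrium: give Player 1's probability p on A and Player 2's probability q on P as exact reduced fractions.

P1 indiff ⇒ q·0+(1-q)·8 = q·10+(1-q)·4 ⇒ q(-10) = (1-q)(-4) ⇒ q = 2/7
P2 indiff ⇒ p·5+(1-p)·6 = p·9+(1-p)·4 ⇒ p(-4) = (1-p)(-2) ⇒ p = 1/3

p=1/3, q=2/7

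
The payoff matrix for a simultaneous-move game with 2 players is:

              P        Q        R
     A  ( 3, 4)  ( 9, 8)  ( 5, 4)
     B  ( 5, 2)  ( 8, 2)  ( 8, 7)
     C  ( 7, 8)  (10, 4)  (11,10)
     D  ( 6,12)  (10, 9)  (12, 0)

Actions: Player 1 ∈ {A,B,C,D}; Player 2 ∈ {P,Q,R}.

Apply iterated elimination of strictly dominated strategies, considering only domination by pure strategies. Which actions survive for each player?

Survivors P1:{C,D} P2:{P,R}

P1 drop A (C beats it: P:7>3 Q:10>9 R:11>5)
P1 drop B (C beats it: P:7>5 Q:10>8 R:11>8)
P2 drop Q (P beats it: C:8>4 D:12>9)
P1→{C,D} P2→{P,R}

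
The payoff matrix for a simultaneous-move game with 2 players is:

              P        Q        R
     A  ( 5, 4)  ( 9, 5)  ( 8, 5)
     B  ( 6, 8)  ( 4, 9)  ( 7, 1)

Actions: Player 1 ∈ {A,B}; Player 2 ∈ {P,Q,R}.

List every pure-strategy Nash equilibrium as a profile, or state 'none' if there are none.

Nash profiles: (A,Q), (A,R)

(A,P): not NE [P1→B gives 6>5; P2→R gives 5>4]
(A,Q): NE
(A,R): NE
(B,P): not NE [P2→Q gives 9>8]
(B,Q): not NE [P1→A gives 9>4]
(B,R): not NE [P1→A gives 8>7; P2→Q gives 9>1]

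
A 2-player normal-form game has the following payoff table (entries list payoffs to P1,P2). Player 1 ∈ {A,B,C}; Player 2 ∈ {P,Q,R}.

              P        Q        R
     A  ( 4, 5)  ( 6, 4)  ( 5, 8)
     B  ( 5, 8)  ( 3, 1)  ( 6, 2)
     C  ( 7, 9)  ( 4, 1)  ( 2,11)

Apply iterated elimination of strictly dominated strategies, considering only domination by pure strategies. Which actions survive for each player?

Survivors P1:{B,C} P2:{P,R}

P2 drop Q (P beats it: A:5>4 B:8>1 C:9>1)
P1 drop A (B beats it: P:5>4 R:6>5)
P1→{B,C} P2→{P,R}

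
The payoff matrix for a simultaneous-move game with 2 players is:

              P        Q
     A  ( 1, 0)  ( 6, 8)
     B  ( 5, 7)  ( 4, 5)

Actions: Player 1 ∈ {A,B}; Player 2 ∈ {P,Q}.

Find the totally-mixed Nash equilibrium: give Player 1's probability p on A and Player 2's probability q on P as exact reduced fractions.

P1 indiff ⇒ q·1+(1-q)·6 = q·5+(1-q)·4 ⇒ q(-4) = (1-q)(-2) ⇒ q = 1/3
P2 indiff ⇒ p·0+(1-p)·7 = p·8+(1-p)·5 ⇒ p(-8) = (1-p)(-2) ⇒ p = 1/5

P1 mixes 1/5 on A; P2 mixes 1/3 on P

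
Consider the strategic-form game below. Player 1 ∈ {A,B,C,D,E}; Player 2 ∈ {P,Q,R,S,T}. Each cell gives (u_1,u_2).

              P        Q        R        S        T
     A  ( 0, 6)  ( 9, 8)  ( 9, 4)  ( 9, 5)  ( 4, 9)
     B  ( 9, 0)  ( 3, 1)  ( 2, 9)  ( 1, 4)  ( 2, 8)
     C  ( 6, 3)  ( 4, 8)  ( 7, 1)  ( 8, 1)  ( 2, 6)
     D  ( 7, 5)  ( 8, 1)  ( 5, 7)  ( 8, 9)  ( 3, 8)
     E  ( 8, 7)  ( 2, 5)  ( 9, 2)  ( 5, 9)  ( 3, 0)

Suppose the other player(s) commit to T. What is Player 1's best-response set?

u_1(A vs T) = 4
u_1(B vs T) = 2
u_1(C vs T) = 2
u_1(D vs T) = 3
u_1(E vs T) = 3
max payoff 4 at {A}

BR_1 = {A}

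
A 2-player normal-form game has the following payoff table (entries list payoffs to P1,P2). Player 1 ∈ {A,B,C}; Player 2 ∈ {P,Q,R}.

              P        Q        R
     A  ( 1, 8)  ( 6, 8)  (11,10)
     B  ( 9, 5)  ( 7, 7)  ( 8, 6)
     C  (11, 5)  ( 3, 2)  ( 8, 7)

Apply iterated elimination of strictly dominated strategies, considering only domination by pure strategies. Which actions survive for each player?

P2 drop P (R beats it: A:10>8 B:6>5 C:7>5)
P1 drop C (A beats it: Q:6>3 R:11>8)
P1→{A,B} P2→{Q,R}

Remaining: P1:{A,B} P2:{Q,R}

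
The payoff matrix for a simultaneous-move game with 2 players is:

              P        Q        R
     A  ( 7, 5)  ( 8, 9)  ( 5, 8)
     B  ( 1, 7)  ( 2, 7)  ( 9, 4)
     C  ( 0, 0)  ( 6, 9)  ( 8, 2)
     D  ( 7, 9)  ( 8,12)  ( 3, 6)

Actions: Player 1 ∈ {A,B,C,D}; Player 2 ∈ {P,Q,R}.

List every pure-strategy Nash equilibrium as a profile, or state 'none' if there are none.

PSNE = {(A,Q), (D,Q)}

(A,P): not NE [P2→Q gives 9>5]
(A,Q): NE
(A,R): not NE [P1→B gives 9>5; P2→Q gives 9>8]
(B,P): not NE [P1→D gives 7>1]
(B,Q): not NE [P1→D gives 8>2]
(B,R): not NE [P2→Q gives 7>4]
(C,P): not NE [P1→D gives 7>0; P2→Q gives 9>0]
(C,Q): not NE [P1→D gives 8>6]
(C,R): not NE [P1→B gives 9>8; P2→Q gives 9>2]
(D,P): not NE [P2→Q gives 12>9]
(D,Q): NE
(D,R): not NE [P1→B gives 9>3; P2→Q gives 12>6]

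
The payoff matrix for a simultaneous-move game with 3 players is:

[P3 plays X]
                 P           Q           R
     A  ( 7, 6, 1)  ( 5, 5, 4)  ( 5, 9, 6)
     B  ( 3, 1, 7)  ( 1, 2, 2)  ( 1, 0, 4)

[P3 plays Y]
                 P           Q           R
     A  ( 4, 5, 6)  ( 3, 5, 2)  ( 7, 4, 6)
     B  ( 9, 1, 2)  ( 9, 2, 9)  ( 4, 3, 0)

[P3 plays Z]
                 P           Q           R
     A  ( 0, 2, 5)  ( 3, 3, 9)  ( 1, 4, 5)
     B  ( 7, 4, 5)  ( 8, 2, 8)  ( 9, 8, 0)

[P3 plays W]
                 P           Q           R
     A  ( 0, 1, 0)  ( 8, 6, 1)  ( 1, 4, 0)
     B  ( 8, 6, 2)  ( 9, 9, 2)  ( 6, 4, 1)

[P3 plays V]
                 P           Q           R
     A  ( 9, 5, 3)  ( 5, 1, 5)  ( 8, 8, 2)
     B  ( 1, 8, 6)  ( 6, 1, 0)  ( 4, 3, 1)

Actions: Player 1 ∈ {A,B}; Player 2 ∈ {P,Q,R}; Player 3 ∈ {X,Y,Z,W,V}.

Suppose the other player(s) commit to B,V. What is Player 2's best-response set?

u_2(P vs B,V) = 8
u_2(Q vs B,V) = 1
u_2(R vs B,V) = 3
max payoff 8 at {P}

P2 best: {P}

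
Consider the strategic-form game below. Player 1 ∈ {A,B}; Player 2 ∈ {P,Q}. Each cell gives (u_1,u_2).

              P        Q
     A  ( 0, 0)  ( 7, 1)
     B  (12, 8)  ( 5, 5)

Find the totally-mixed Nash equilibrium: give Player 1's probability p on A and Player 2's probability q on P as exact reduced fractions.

p=3/4, q=1/7

P1 indiff ⇒ q·0+(1-q)·7 = q·12+(1-q)·5 ⇒ q(-12) = (1-q)(-2) ⇒ q = 1/7
P2 indiff ⇒ p·0+(1-p)·8 = p·1+(1-p)·5 ⇒ p(-1) = (1-p)(-3) ⇒ p = 3/4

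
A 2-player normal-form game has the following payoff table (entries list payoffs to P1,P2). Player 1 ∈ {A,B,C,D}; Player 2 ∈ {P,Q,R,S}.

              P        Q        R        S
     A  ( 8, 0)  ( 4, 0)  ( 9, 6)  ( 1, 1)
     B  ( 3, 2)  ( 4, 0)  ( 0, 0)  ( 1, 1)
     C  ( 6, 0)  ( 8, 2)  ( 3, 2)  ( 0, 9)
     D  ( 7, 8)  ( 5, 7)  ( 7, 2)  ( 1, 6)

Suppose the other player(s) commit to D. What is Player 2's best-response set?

u_2(P vs D) = 8
u_2(Q vs D) = 7
u_2(R vs D) = 2
u_2(S vs D) = 6
max payoff 8 at {P}

P2 best: {P}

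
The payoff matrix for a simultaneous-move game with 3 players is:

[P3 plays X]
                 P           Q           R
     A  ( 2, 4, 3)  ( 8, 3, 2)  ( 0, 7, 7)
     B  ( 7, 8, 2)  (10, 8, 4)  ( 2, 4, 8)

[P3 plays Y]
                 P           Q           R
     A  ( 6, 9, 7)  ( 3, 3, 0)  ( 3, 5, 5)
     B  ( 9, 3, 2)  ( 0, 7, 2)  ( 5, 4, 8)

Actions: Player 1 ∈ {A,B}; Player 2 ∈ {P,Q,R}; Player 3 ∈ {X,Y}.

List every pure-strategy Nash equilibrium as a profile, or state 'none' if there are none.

NE set: (B,P,X), (B,Q,X)

(A,P,X): not NE [P1→B gives 7>2; P2→R gives 7>4; P3→Y gives 7>3]
(A,P,Y): not NE [P1→B gives 9>6]
(A,Q,X): not NE [P1→B gives 10>8; P2→R gives 7>3]
(A,Q,Y): not NE [P2→P gives 9>3; P3→X gives 2>0]
(A,R,X): not NE [P1→B gives 2>0]
(A,R,Y): not NE [P1→B gives 5>3; P2→P gives 9>5; P3→X gives 7>5]
(B,P,X): NE
(B,P,Y): not NE [P2→Q gives 7>3]
(B,Q,X): NE
(B,Q,Y): not NE [P1→A gives 3>0; P3→X gives 4>2]
(B,R,X): not NE [P2→Q gives 8>4]
(B,R,Y): not NE [P2→Q gives 7>4]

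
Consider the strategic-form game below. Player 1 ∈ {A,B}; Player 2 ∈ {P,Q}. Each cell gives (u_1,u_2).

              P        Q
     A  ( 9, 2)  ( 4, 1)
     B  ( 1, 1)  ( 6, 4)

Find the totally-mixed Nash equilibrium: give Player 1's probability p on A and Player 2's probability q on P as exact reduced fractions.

P1 mixes 3/4 on A; P2 mixes 1/5 on P

P1 indiff ⇒ q·9+(1-q)·4 = q·1+(1-q)·6 ⇒ q(8) = (1-q)(2) ⇒ q = 1/5
P2 indiff ⇒ p·2+(1-p)·1 = p·1+(1-p)·4 ⇒ p(1) = (1-p)(3) ⇒ p = 3/4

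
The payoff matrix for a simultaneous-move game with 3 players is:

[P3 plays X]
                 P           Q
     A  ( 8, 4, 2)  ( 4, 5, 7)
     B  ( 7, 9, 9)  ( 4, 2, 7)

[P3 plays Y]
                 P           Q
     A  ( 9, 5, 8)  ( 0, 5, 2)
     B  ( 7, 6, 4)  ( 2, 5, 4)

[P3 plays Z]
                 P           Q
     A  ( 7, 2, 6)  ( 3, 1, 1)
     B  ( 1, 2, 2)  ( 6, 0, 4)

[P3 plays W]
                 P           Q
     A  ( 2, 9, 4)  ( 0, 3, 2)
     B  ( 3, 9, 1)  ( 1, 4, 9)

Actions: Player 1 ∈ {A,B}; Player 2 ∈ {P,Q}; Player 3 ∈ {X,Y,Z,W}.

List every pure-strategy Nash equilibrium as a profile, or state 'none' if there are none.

NE set: (A,P,Y), (A,Q,X)

(A,P,X): not NE [P2→Q gives 5>4; P3→Y gives 8>2]
(A,P,Y): NE
(A,P,Z): not NE [P3→Y gives 8>6]
(A,P,W): not NE [P1→B gives 3>2; P3→Y gives 8>4]
(A,Q,X): NE
(A,Q,Y): not NE [P1→B gives 2>0; P3→X gives 7>2]
(A,Q,Z): not NE [P1→B gives 6>3; P2→P gives 2>1; P3→X gives 7>1]
(A,Q,W): not NE [P1→B gives 1>0; P2→P gives 9>3; P3→X gives 7>2]
(B,P,X): not NE [P1→A gives 8>7]
(B,P,Y): not NE [P1→A gives 9>7; P3→X gives 9>4]
(B,P,Z): not NE [P1→A gives 7>1; P3→X gives 9>2]
(B,P,W): not NE [P3→X gives 9>1]
(B,Q,X): not NE [P2→P gives 9>2; P3→W gives 9>7]
(B,Q,Y): not NE [P2→P gives 6>5; P3→W gives 9>4]
(B,Q,Z): not NE [P2→P gives 2>0; P3→W gives 9>4]
(B,Q,W): not NE [P2→P gives 9>4]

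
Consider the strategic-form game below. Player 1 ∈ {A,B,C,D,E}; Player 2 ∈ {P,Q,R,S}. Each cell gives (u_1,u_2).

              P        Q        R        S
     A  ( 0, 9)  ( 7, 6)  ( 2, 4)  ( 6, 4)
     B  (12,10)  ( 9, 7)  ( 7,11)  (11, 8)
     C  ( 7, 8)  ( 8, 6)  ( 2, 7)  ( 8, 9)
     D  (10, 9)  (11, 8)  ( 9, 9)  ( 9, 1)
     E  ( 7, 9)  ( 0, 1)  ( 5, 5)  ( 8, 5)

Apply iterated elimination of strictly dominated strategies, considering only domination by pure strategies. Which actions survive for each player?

P1 drop A (B beats it: P:12>0 Q:9>7 R:7>2 S:11>6)
P1 drop C (B beats it: P:12>7 Q:9>8 R:7>2 S:11>8)
P1 drop E (B beats it: P:12>7 Q:9>0 R:7>5 S:11>8)
P2 drop Q (P beats it: B:10>7 D:9>8)
P2 drop S (P beats it: B:10>8 D:9>1)
P1→{B,D} P2→{P,R}

Survivors P1:{B,D} P2:{P,R}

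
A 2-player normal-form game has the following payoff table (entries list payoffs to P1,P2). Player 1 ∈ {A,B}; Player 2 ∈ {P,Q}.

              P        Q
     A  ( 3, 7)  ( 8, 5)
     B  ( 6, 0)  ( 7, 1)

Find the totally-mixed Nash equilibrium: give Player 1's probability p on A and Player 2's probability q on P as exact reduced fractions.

(p,q) = (1/3, 1/4)

P1 indiff ⇒ q·3+(1-q)·8 = q·6+(1-q)·7 ⇒ q(-3) = (1-q)(-1) ⇒ q = 1/4
P2 indiff ⇒ p·7+(1-p)·0 = p·5+(1-p)·1 ⇒ p(2) = (1-p)(1) ⇒ p = 1/3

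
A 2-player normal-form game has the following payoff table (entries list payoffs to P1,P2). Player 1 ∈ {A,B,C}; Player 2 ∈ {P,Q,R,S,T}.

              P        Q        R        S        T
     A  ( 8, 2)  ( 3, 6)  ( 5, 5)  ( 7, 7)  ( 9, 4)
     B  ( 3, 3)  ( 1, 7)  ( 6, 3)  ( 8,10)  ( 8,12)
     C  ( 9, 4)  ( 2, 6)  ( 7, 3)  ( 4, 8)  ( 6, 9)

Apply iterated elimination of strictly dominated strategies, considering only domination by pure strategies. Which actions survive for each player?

P2 drop P (Q beats it: A:6>2 B:7>3 C:6>4)
P2 drop Q (S beats it: A:7>6 B:10>7 C:8>6)
P2 drop R (S beats it: A:7>5 B:10>3 C:8>3)
P1 drop C (A beats it: S:7>4 T:9>6)
P1→{A,B} P2→{S,T}

Survivors P1:{A,B} P2:{S,T}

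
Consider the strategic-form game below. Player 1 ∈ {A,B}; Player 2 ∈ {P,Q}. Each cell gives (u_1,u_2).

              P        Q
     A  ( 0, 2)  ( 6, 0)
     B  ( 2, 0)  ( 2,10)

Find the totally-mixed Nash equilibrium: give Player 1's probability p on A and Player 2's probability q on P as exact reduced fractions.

P1 indiff ⇒ q·0+(1-q)·6 = q·2+(1-q)·2 ⇒ q(-2) = (1-q)(-4) ⇒ q = 2/3
P2 indiff ⇒ p·2+(1-p)·0 = p·0+(1-p)·10 ⇒ p(2) = (1-p)(10) ⇒ p = 5/6

P1 mixes 5/6 on A; P2 mixes 2/3 on P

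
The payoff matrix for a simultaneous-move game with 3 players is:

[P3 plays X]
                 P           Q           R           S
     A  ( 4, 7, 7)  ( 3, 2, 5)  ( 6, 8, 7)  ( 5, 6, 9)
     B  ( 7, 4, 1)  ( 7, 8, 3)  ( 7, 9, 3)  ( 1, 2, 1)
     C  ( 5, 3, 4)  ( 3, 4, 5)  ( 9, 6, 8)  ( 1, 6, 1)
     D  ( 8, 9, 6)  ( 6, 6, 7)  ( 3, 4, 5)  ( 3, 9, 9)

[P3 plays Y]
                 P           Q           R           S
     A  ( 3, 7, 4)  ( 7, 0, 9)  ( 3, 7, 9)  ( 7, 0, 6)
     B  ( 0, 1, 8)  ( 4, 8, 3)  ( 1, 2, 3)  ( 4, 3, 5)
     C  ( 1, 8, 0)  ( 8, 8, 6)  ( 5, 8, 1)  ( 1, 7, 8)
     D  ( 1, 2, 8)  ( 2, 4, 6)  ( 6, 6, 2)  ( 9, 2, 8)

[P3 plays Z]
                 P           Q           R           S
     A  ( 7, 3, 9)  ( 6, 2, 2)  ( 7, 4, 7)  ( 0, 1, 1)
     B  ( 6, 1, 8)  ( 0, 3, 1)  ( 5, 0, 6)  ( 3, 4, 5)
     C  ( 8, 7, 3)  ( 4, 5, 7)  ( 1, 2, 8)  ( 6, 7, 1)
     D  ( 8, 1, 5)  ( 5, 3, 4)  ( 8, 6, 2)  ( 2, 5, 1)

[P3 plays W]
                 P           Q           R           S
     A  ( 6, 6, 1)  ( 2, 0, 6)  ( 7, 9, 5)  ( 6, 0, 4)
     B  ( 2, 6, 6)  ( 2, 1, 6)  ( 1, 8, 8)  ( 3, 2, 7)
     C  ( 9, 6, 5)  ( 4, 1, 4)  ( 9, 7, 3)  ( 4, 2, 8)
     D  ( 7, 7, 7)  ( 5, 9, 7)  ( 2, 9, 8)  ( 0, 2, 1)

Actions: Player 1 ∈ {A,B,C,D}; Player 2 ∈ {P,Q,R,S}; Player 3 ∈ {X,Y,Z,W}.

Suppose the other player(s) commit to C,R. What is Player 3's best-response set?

BR_3 = {X,Z}

u_3(X vs C,R) = 8
u_3(Y vs C,R) = 1
u_3(Z vs C,R) = 8
u_3(W vs C,R) = 3
max payoff 8 at {X,Z}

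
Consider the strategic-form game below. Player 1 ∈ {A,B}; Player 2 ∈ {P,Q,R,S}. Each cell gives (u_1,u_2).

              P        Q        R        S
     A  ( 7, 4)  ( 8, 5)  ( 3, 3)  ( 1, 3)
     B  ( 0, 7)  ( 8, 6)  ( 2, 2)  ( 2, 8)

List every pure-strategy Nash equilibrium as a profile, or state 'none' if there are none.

NE set: (A,Q), (B,S)

(A,P): not NE [P2→Q gives 5>4]
(A,Q): NE
(A,R): not NE [P2→Q gives 5>3]
(A,S): not NE [P1→B gives 2>1; P2→Q gives 5>3]
(B,P): not NE [P1→A gives 7>0; P2→S gives 8>7]
(B,Q): not NE [P2→S gives 8>6]
(B,R): not NE [P1→A gives 3>2; P2→S gives 8>2]
(B,S): NE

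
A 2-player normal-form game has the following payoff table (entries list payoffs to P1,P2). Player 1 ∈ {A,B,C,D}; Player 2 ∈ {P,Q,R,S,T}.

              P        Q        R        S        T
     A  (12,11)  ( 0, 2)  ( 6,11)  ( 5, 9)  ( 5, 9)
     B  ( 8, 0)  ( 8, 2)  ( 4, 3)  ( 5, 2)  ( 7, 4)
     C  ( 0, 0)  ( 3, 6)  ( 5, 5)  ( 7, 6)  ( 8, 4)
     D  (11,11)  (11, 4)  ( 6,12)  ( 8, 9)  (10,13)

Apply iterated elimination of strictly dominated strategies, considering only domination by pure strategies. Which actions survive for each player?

P1 drop B (D beats it: P:11>8 Q:11>8 R:6>4 S:8>5 T:10>7)
P1 drop C (D beats it: P:11>0 Q:11>3 R:6>5 S:8>7 T:10>8)
P2 drop Q (P beats it: A:11>2 D:11>4)
P2 drop S (P beats it: A:11>9 D:11>9)
P1→{A,D} P2→{P,R,T}

Survivors P1:{A,D} P2:{P,R,T}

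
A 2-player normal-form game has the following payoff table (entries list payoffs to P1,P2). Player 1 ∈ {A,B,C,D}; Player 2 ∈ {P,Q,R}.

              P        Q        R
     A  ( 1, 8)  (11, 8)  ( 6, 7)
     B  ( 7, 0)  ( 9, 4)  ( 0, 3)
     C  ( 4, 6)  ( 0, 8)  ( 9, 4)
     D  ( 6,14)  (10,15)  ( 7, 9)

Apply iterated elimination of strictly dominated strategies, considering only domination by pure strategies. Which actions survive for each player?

Survivors P1:{A,B,D} P2:{P,Q}

P2 drop R (Q beats it: A:8>7 B:4>3 C:8>4 D:15>9)
P1 drop C (B beats it: P:7>4 Q:9>0)
P1→{A,B,D} P2→{P,Q}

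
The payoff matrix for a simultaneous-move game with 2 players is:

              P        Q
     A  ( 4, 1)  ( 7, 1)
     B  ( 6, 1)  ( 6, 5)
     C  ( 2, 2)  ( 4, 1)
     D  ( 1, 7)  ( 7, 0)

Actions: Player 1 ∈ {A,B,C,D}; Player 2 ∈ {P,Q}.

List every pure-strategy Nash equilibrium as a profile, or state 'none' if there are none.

Nash profiles: (A,Q)

(A,P): not NE [P1→B gives 6>4]
(A,Q): NE
(B,P): not NE [P2→Q gives 5>1]
(B,Q): not NE [P1→D gives 7>6]
(C,P): not NE [P1→B gives 6>2]
(C,Q): not NE [P1→D gives 7>4; P2→P gives 2>1]
(D,P): not NE [P1→B gives 6>1]
(D,Q): not NE [P2→P gives 7>0]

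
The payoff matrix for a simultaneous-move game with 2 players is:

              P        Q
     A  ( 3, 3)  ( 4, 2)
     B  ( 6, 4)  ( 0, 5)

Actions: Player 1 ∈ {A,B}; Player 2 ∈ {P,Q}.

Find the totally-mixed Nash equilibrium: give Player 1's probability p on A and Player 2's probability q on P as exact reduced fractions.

P1 indiff ⇒ q·3+(1-q)·4 = q·6+(1-q)·0 ⇒ q(-3) = (1-q)(-4) ⇒ q = 4/7
P2 indiff ⇒ p·3+(1-p)·4 = p·2+(1-p)·5 ⇒ p(1) = (1-p)(1) ⇒ p = 1/2

P1 mixes 1/2 on A; P2 mixes 4/7 on P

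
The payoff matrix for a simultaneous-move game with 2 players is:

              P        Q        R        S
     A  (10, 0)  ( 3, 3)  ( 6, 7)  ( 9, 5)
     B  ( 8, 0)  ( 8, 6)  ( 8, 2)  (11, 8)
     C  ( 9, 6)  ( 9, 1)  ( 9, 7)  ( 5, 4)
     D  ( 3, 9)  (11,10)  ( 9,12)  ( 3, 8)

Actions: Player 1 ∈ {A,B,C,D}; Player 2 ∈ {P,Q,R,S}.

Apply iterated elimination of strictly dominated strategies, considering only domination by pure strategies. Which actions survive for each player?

P2 drop P (R beats it: A:7>0 B:2>0 C:7>6 D:12>9)
P1 drop A (B beats it: Q:8>3 R:8>6 S:11>9)
P1→{B,C,D} P2→{Q,R,S}

Remaining: P1:{B,C,D} P2:{Q,R,S}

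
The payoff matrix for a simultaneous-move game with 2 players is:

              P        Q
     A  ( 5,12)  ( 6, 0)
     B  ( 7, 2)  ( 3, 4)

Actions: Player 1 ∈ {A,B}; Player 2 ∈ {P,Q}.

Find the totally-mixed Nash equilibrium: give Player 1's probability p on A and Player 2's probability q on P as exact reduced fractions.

p=1/7, q=3/5

P1 indiff ⇒ q·5+(1-q)·6 = q·7+(1-q)·3 ⇒ q(-2) = (1-q)(-3) ⇒ q = 3/5
P2 indiff ⇒ p·12+(1-p)·2 = p·0+(1-p)·4 ⇒ p(12) = (1-p)(2) ⇒ p = 1/7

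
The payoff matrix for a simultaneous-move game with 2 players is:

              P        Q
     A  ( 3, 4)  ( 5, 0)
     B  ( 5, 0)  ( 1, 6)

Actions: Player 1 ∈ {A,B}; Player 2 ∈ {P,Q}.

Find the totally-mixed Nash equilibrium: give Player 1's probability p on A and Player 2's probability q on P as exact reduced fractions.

P1 indiff ⇒ q·3+(1-q)·5 = q·5+(1-q)·1 ⇒ q(-2) = (1-q)(-4) ⇒ q = 2/3
P2 indiff ⇒ p·4+(1-p)·0 = p·0+(1-p)·6 ⇒ p(4) = (1-p)(6) ⇒ p = 3/5

p=3/5, q=2/3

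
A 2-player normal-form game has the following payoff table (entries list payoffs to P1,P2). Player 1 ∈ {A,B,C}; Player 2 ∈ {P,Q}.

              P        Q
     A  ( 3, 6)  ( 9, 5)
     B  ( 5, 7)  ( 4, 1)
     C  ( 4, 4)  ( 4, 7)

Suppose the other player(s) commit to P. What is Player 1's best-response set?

u_1(A vs P) = 3
u_1(B vs P) = 5
u_1(C vs P) = 4
max payoff 5 at {B}

argmax u_1 = {B}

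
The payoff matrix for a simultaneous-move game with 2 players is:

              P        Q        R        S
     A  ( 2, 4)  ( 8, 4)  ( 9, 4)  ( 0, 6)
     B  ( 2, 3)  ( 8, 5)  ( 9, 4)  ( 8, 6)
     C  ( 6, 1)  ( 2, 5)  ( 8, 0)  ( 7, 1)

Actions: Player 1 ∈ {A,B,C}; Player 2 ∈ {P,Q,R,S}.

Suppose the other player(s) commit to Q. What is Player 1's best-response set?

u_1(A vs Q) = 8
u_1(B vs Q) = 8
u_1(C vs Q) = 2
max payoff 8 at {A,B}

BR_1 = {A,B}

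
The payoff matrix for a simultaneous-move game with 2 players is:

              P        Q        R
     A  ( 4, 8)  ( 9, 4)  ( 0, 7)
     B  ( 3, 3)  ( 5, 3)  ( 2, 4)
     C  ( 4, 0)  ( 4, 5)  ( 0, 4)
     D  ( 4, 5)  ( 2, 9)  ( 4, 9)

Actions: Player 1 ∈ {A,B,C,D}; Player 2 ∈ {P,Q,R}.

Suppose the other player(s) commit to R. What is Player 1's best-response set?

u_1(A vs R) = 0
u_1(B vs R) = 2
u_1(C vs R) = 0
u_1(D vs R) = 4
max payoff 4 at {D}

argmax u_1 = {D}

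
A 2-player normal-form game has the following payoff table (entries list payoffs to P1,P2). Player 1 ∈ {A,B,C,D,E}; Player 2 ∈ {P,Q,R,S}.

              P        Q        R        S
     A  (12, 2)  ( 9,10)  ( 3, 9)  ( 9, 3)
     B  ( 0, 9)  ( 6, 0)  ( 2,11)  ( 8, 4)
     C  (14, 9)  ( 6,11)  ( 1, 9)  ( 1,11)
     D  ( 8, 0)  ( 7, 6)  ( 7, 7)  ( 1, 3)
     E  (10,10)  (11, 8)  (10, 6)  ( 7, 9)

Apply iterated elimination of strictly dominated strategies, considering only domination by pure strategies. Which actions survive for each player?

P1 drop B (A beats it: P:12>0 Q:9>6 R:3>2 S:9>8)
P1 drop D (E beats it: P:10>8 Q:11>7 R:10>7 S:7>1)
P2 drop R (Q beats it: A:10>9 C:11>9 E:8>6)
P1→{A,C,E} P2→{P,Q,S}

IESDS → P1:{A,C,E} P2:{P,Q,S}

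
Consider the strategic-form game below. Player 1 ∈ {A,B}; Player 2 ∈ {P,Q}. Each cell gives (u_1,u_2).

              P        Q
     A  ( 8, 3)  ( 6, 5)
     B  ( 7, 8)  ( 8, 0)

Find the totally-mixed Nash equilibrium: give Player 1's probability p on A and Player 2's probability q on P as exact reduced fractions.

P1 indiff ⇒ q·8+(1-q)·6 = q·7+(1-q)·8 ⇒ q(1) = (1-q)(2) ⇒ q = 2/3
P2 indiff ⇒ p·3+(1-p)·8 = p·5+(1-p)·0 ⇒ p(-2) = (1-p)(-8) ⇒ p = 4/5

(p,q) = (4/5, 2/3)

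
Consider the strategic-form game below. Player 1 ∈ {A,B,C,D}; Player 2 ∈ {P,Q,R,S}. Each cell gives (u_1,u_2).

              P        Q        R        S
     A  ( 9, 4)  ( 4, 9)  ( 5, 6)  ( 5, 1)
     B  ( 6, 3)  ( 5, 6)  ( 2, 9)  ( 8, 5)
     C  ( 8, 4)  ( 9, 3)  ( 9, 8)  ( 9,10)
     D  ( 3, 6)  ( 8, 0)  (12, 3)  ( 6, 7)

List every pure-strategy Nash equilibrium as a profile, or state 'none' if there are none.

Nash profiles: (C,S)

(A,P): not NE [P2→Q gives 9>4]
(A,Q): not NE [P1→C gives 9>4]
(A,R): not NE [P1→D gives 12>5; P2→Q gives 9>6]
(A,S): not NE [P1→C gives 9>5; P2→Q gives 9>1]
(B,P): not NE [P1→A gives 9>6; P2→R gives 9>3]
(B,Q): not NE [P1→C gives 9>5; P2→R gives 9>6]
(B,R): not NE [P1→D gives 12>2]
(B,S): not NE [P1→C gives 9>8; P2→R gives 9>5]
(C,P): not NE [P1→A gives 9>8; P2→S gives 10>4]
(C,Q): not NE [P2→S gives 10>3]
(C,R): not NE [P1→D gives 12>9; P2→S gives 10>8]
(C,S): NE
(D,P): not NE [P1→A gives 9>3; P2→S gives 7>6]
(D,Q): not NE [P1→C gives 9>8; P2→S gives 7>0]
(D,R): not NE [P2→S gives 7>3]
(D,S): not NE [P1→C gives 9>6]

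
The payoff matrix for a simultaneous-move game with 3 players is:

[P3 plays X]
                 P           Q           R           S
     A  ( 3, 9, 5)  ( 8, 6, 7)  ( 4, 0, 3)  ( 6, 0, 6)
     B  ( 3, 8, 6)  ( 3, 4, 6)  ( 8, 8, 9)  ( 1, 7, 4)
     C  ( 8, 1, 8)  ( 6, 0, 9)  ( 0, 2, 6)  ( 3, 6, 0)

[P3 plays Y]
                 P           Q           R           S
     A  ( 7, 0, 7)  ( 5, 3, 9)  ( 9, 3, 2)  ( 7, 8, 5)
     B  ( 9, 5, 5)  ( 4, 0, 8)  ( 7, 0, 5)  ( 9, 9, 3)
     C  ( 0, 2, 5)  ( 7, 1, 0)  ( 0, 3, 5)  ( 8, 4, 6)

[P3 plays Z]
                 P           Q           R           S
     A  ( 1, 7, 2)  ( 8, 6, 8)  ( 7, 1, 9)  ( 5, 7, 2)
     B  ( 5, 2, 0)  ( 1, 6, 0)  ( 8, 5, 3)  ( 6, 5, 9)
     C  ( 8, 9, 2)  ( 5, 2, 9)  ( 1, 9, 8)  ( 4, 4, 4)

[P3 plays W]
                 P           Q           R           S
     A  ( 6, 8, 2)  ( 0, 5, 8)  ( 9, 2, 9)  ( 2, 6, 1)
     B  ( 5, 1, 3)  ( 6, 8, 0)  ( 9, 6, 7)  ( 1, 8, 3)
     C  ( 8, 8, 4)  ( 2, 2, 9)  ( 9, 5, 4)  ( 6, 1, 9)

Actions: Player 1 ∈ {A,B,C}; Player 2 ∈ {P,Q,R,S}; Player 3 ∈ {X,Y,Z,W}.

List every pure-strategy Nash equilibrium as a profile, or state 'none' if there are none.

(A,P,X): not NE [P1→C gives 8>3; P3→Y gives 7>5]
(A,P,Y): not NE [P1→B gives 9>7; P2→S gives 8>0]
(A,P,Z): not NE [P1→C gives 8>1; P3→Y gives 7>2]
(A,P,W): not NE [P1→C gives 8>6; P3→Y gives 7>2]
(A,Q,X): not NE [P2→P gives 9>6; P3→Y gives 9>7]
(A,Q,Y): not NE [P1→C gives 7>5; P2→S gives 8>3]
(A,Q,Z): not NE [P2→S gives 7>6; P3→Y gives 9>8]
(A,Q,W): not NE [P1→B gives 6>0; P2→P gives 8>5; P3→Y gives 9>8]
(A,R,X): not NE [P1→B gives 8>4; P2→P gives 9>0; P3→W gives 9>3]
(A,R,Y): not NE [P2→S gives 8>3; P3→W gives 9>2]
(A,R,Z): not NE [P1→B gives 8>7; P2→S gives 7>1]
(A,R,W): not NE [P2→P gives 8>2]
(A,S,X): not NE [P2→P gives 9>0]
(A,S,Y): not NE [P1→B gives 9>7; P3→X gives 6>5]
(A,S,Z): not NE [P1→B gives 6>5; P3→X gives 6>2]
(A,S,W): not NE [P1→C gives 6>2; P2→P gives 8>6; P3→X gives 6>1]
(B,P,X): not NE [P1→C gives 8>3]
(B,P,Y): not NE [P2→S gives 9>5; P3→X gives 6>5]
(B,P,Z): not NE [P1→C gives 8>5; P2→Q gives 6>2; P3→X gives 6>0]
(B,P,W): not NE [P1→C gives 8>5; P2→S gives 8>1; P3→X gives 6>3]
(B,Q,X): not NE [P1→A gives 8>3; P2→R gives 8>4; P3→Y gives 8>6]
(B,Q,Y): not NE [P1→C gives 7>4; P2→S gives 9>0]
(B,Q,Z): not NE [P1→A gives 8>1; P3→Y gives 8>0]
(B,Q,W): not NE [P3→Y gives 8>0]
(B,R,X): NE
(B,R,Y): not NE [P1→A gives 9>7; P2→S gives 9>0; P3→X gives 9>5]
(B,R,Z): not NE [P2→Q gives 6>5; P3→X gives 9>3]
(B,R,W): not NE [P2→S gives 8>6; P3→X gives 9>7]
(B,S,X): not NE [P1→A gives 6>1; P2→R gives 8>7; P3→Z gives 9>4]
(B,S,Y): not NE [P3→Z gives 9>3]
(B,S,Z): not NE [P2→Q gives 6>5]
(B,S,W): not NE [P1→C gives 6>1; P3→Z gives 9>3]
(C,P,X): not NE [P2→S gives 6>1]
(C,P,Y): not NE [P1→B gives 9>0; P2→S gives 4>2; P3→X gives 8>5]
(C,P,Z): not NE [P3→X gives 8>2]
(C,P,W): not NE [P3→X gives 8>4]
(C,Q,X): not NE [P1→A gives 8>6; P2→S gives 6>0]
(C,Q,Y): not NE [P2→S gives 4>1; P3→W gives 9>0]
(C,Q,Z): not NE [P1→A gives 8>5; P2→R gives 9>2]
(C,Q,W): not NE [P1→B gives 6>2; P2→P gives 8>2]
(C,R,X): not NE [P1→B gives 8>0; P2→S gives 6>2; P3→Z gives 8>6]
(C,R,Y): not NE [P1→A gives 9>0; P2→S gives 4>3; P3→Z gives 8>5]
(C,R,Z): not NE [P1→B gives 8>1]
(C,R,W): not NE [P2→P gives 8>5; P3→Z gives 8>4]
(C,S,X): not NE [P1→A gives 6>3; P3→W gives 9>0]
(C,S,Y): not NE [P1→B gives 9>8; P3→W gives 9>6]
(C,S,Z): not NE [P1→B gives 6>4; P2→R gives 9>4; P3→W gives 9>4]
(C,S,W): not NE [P2→P gives 8>1]

NE set: (B,R,X)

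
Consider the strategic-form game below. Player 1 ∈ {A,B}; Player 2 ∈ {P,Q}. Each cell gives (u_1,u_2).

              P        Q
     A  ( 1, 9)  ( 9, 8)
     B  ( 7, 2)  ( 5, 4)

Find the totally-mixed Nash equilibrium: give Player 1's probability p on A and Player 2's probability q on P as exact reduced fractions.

P1 indiff ⇒ q·1+(1-q)·9 = q·7+(1-q)·5 ⇒ q(-6) = (1-q)(-4) ⇒ q = 2/5
P2 indiff ⇒ p·9+(1-p)·2 = p·8+(1-p)·4 ⇒ p(1) = (1-p)(2) ⇒ p = 2/3

(p,q) = (2/3, 2/5)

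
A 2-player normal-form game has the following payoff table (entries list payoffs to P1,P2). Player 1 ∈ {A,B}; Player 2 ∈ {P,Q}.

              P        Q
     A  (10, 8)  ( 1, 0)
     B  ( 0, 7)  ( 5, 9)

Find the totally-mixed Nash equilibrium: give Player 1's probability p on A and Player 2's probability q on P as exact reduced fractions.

p=1/5, q=2/7

P1 indiff ⇒ q·10+(1-q)·1 = q·0+(1-q)·5 ⇒ q(10) = (1-q)(4) ⇒ q = 2/7
P2 indiff ⇒ p·8+(1-p)·7 = p·0+(1-p)·9 ⇒ p(8) = (1-p)(2) ⇒ p = 1/5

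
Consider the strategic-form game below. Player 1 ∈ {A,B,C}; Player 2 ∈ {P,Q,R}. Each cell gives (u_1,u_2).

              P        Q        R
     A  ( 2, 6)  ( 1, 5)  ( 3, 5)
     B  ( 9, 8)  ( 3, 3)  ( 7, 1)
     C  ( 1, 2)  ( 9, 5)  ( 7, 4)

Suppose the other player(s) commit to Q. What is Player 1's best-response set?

argmax u_1 = {C}

u_1(A vs Q) = 1
u_1(B vs Q) = 3
u_1(C vs Q) = 9
max payoff 9 at {C}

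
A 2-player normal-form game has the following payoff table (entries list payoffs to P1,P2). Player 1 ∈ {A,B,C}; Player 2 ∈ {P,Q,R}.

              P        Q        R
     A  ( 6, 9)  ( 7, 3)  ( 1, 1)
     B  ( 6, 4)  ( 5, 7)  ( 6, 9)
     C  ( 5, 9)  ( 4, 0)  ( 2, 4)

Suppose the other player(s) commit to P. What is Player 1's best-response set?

u_1(A vs P) = 6
u_1(B vs P) = 6
u_1(C vs P) = 5
max payoff 6 at {A,B}

argmax u_1 = {A,B}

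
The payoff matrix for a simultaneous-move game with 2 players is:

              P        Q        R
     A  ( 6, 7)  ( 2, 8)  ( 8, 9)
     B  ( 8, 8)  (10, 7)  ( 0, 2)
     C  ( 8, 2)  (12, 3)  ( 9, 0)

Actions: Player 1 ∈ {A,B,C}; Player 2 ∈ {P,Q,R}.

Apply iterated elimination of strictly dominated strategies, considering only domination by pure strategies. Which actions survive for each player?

P1 drop A (C beats it: P:8>6 Q:12>2 R:9>8)
P2 drop R (P beats it: B:8>2 C:2>0)
P1→{B,C} P2→{P,Q}

Remaining: P1:{B,C} P2:{P,Q}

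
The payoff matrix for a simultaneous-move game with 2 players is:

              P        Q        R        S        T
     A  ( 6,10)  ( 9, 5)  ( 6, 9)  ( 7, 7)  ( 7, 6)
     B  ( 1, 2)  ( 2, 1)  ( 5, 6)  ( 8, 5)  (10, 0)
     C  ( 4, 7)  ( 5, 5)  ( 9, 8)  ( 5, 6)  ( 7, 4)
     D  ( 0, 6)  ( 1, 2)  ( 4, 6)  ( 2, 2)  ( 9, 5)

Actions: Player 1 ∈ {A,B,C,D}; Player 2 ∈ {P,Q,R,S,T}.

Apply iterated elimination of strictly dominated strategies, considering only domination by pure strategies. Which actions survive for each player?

P1 drop D (B beats it: P:1>0 Q:2>1 R:5>4 S:8>2 T:10>9)
P2 drop Q (P beats it: A:10>5 B:2>1 C:7>5)
P2 drop S (R beats it: A:9>7 B:6>5 C:8>6)
P2 drop T (P beats it: A:10>6 B:2>0 C:7>4)
P1 drop B (A beats it: P:6>1 R:6>5)
P1→{A,C} P2→{P,R}

Survivors P1:{A,C} P2:{P,R}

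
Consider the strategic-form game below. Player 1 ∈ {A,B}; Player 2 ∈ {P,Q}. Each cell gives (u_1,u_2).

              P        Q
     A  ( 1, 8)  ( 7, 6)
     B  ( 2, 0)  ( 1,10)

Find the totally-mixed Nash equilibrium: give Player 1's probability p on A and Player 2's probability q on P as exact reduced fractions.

p=5/6, q=6/7

P1 indiff ⇒ q·1+(1-q)·7 = q·2+(1-q)·1 ⇒ q(-1) = (1-q)(-6) ⇒ q = 6/7
P2 indiff ⇒ p·8+(1-p)·0 = p·6+(1-p)·10 ⇒ p(2) = (1-p)(10) ⇒ p = 5/6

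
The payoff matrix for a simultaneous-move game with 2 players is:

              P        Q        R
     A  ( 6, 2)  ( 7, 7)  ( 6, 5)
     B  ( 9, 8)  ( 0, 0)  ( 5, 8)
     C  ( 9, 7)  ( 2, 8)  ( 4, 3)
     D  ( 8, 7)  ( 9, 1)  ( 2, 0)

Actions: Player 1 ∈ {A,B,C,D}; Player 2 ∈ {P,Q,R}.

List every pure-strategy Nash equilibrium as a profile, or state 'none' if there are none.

Nash profiles: (B,P)

(A,P): not NE [P1→C gives 9>6; P2→Q gives 7>2]
(A,Q): not NE [P1→D gives 9>7]
(A,R): not NE [P2→Q gives 7>5]
(B,P): NE
(B,Q): not NE [P1→D gives 9>0; P2→R gives 8>0]
(B,R): not NE [P1→A gives 6>5]
(C,P): not NE [P2→Q gives 8>7]
(C,Q): not NE [P1→D gives 9>2]
(C,R): not NE [P1→A gives 6>4; P2→Q gives 8>3]
(D,P): not NE [P1→C gives 9>8]
(D,Q): not NE [P2→P gives 7>1]
(D,R): not NE [P1→A gives 6>2; P2→P gives 7>0]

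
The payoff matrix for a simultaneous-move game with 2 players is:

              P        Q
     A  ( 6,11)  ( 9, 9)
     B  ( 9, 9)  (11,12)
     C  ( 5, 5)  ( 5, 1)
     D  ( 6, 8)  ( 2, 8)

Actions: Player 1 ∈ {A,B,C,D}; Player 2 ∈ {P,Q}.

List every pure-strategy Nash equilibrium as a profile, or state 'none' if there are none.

(A,P): not NE [P1→B gives 9>6]
(A,Q): not NE [P1→B gives 11>9; P2→P gives 11>9]
(B,P): not NE [P2→Q gives 12>9]
(B,Q): NE
(C,P): not NE [P1→B gives 9>5]
(C,Q): not NE [P1→B gives 11>5; P2→P gives 5>1]
(D,P): not NE [P1→B gives 9>6]
(D,Q): not NE [P1→B gives 11>2]

NE set: (B,Q)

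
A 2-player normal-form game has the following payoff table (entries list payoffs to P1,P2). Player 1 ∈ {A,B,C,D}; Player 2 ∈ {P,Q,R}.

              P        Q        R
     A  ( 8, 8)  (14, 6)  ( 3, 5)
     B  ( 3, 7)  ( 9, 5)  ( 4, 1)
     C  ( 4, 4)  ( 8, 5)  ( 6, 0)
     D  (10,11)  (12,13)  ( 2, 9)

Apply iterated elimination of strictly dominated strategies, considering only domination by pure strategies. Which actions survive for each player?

P2 drop R (P beats it: A:8>5 B:7>1 C:4>0 D:11>9)
P1 drop B (A beats it: P:8>3 Q:14>9)
P1 drop C (A beats it: P:8>4 Q:14>8)
P1→{A,D} P2→{P,Q}

IESDS → P1:{A,D} P2:{P,Q}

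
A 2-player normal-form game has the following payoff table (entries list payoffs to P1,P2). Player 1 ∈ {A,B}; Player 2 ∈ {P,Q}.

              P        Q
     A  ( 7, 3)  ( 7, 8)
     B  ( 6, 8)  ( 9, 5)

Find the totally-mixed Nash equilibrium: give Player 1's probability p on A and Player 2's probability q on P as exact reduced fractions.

P1 mixes 3/8 on A; P2 mixes 2/3 on P

P1 indiff ⇒ q·7+(1-q)·7 = q·6+(1-q)·9 ⇒ q(1) = (1-q)(2) ⇒ q = 2/3
P2 indiff ⇒ p·3+(1-p)·8 = p·8+(1-p)·5 ⇒ p(-5) = (1-p)(-3) ⇒ p = 3/8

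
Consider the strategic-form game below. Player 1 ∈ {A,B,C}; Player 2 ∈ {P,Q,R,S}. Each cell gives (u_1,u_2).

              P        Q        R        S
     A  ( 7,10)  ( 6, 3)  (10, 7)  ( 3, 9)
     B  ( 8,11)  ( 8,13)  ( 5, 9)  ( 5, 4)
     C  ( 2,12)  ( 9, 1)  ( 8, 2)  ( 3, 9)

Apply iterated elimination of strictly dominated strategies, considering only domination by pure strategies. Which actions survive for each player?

P2 drop R (P beats it: A:10>7 B:11>9 C:12>2)
P1 drop A (B beats it: P:8>7 Q:8>6 S:5>3)
P2 drop S (P beats it: B:11>4 C:12>9)
P1→{B,C} P2→{P,Q}

Survivors P1:{B,C} P2:{P,Q}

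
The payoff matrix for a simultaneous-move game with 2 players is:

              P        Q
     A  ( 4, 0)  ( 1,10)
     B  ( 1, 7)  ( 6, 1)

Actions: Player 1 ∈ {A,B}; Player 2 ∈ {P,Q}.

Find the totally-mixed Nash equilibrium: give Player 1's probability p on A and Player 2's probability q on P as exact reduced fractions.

P1 indiff ⇒ q·4+(1-q)·1 = q·1+(1-q)·6 ⇒ q(3) = (1-q)(5) ⇒ q = 5/8
P2 indiff ⇒ p·0+(1-p)·7 = p·10+(1-p)·1 ⇒ p(-10) = (1-p)(-6) ⇒ p = 3/8

(p,q) = (3/8, 5/8)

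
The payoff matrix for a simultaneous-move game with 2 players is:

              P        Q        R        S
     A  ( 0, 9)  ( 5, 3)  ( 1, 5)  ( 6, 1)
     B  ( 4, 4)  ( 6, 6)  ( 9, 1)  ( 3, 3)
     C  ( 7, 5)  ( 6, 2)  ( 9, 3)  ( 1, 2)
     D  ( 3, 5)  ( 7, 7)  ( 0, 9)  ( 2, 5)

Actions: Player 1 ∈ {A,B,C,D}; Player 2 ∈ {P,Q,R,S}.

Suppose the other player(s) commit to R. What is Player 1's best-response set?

BR_1 = {B,C}

u_1(A vs R) = 1
u_1(B vs R) = 9
u_1(C vs R) = 9
u_1(D vs R) = 0
max payoff 9 at {B,C}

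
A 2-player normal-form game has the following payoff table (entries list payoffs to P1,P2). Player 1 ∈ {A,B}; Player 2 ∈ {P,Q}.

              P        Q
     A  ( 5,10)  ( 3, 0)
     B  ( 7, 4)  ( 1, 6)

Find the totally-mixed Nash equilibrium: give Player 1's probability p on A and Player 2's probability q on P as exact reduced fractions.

(p,q) = (1/6, 1/2)

P1 indiff ⇒ q·5+(1-q)·3 = q·7+(1-q)·1 ⇒ q(-2) = (1-q)(-2) ⇒ q = 1/2
P2 indiff ⇒ p·10+(1-p)·4 = p·0+(1-p)·6 ⇒ p(10) = (1-p)(2) ⇒ p = 1/6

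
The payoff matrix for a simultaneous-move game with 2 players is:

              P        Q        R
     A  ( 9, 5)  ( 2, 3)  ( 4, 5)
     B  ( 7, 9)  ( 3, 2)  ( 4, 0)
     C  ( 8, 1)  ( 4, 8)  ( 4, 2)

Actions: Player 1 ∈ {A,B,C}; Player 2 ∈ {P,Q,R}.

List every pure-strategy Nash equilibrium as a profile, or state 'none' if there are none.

Nash profiles: (A,P), (A,R), (C,Q)

(A,P): NE
(A,Q): not NE [P1→C gives 4>2; P2→R gives 5>3]
(A,R): NE
(B,P): not NE [P1→A gives 9>7]
(B,Q): not NE [P1→C gives 4>3; P2→P gives 9>2]
(B,R): not NE [P2→P gives 9>0]
(C,P): not NE [P1→A gives 9>8; P2→Q gives 8>1]
(C,Q): NE
(C,R): not NE [P2→Q gives 8>2]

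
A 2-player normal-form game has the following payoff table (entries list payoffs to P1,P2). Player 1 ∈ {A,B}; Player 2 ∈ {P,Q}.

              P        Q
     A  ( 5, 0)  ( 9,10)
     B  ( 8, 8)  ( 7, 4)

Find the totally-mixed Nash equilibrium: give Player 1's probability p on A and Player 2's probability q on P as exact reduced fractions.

P1 indiff ⇒ q·5+(1-q)·9 = q·8+(1-q)·7 ⇒ q(-3) = (1-q)(-2) ⇒ q = 2/5
P2 indiff ⇒ p·0+(1-p)·8 = p·10+(1-p)·4 ⇒ p(-10) = (1-p)(-4) ⇒ p = 2/7

P1 mixes 2/7 on A; P2 mixes 2/5 on P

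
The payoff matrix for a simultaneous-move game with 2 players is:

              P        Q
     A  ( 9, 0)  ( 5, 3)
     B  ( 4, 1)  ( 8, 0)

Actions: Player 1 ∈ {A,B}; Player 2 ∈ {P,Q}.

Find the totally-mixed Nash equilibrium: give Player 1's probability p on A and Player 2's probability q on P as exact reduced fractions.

P1 indiff ⇒ q·9+(1-q)·5 = q·4+(1-q)·8 ⇒ q(5) = (1-q)(3) ⇒ q = 3/8
P2 indiff ⇒ p·0+(1-p)·1 = p·3+(1-p)·0 ⇒ p(-3) = (1-p)(-1) ⇒ p = 1/4

(p,q) = (1/4, 3/8)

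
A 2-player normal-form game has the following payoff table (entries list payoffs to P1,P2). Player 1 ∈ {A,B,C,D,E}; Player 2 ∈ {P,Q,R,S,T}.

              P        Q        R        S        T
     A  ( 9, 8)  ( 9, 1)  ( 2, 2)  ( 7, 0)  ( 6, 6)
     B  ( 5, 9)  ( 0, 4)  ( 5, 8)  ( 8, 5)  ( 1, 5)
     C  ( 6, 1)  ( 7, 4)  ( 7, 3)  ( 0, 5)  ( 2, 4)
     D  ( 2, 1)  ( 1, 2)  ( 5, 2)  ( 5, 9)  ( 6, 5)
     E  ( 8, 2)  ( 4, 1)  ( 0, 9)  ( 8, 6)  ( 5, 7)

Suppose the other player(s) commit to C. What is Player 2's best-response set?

u_2(P vs C) = 1
u_2(Q vs C) = 4
u_2(R vs C) = 3
u_2(S vs C) = 5
u_2(T vs C) = 4
max payoff 5 at {S}

BR_2 = {S}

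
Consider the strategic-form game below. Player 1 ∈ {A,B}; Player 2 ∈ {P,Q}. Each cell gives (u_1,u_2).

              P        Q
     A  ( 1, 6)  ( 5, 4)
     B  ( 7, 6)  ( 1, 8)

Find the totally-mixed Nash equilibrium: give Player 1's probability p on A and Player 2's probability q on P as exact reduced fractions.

P1 indiff ⇒ q·1+(1-q)·5 = q·7+(1-q)·1 ⇒ q(-6) = (1-q)(-4) ⇒ q = 2/5
P2 indiff ⇒ p·6+(1-p)·6 = p·4+(1-p)·8 ⇒ p(2) = (1-p)(2) ⇒ p = 1/2

(p,q) = (1/2, 2/5)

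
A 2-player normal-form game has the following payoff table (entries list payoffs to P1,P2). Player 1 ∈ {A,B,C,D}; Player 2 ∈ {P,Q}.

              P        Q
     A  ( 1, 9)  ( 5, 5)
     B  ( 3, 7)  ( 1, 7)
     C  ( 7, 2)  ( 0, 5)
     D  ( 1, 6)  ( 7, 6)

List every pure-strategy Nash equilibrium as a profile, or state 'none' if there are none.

NE set: (D,Q)

(A,P): not NE [P1→C gives 7>1]
(A,Q): not NE [P1→D gives 7>5; P2→P gives 9>5]
(B,P): not NE [P1→C gives 7>3]
(B,Q): not NE [P1→D gives 7>1]
(C,P): not NE [P2→Q gives 5>2]
(C,Q): not NE [P1→D gives 7>0]
(D,P): not NE [P1→C gives 7>1]
(D,Q): NE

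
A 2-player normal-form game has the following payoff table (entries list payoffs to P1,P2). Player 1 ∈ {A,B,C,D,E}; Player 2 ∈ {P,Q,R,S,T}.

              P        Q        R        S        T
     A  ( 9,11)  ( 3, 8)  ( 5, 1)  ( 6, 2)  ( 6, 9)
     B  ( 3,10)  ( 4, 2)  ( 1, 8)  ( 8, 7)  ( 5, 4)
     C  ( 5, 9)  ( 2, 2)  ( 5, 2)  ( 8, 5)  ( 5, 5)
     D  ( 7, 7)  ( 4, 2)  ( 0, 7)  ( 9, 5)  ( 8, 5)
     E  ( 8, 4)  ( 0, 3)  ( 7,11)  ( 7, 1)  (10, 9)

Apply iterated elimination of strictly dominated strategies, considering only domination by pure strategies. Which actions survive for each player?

P2 drop Q (P beats it: A:11>8 B:10>2 C:9>2 D:7>2 E:4>3)
P2 drop S (P beats it: A:11>2 B:10>7 C:9>5 D:7>5 E:4>1)
P1 drop B (A beats it: P:9>3 R:5>1 T:6>5)
P1 drop C (E beats it: P:8>5 R:7>5 T:10>5)
P1 drop D (E beats it: P:8>7 R:7>0 T:10>8)
P1→{A,E} P2→{P,R,T}

Remaining: P1:{A,E} P2:{P,R,T}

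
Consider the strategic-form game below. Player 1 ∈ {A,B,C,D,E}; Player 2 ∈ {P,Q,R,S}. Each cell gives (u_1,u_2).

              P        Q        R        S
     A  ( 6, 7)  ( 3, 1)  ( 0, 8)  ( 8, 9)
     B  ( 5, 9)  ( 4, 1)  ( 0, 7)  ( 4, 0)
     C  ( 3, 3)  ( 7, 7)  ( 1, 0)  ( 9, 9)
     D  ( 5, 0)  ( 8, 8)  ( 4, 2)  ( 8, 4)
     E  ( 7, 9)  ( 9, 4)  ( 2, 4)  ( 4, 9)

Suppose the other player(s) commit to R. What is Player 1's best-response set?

argmax u_1 = {D}

u_1(A vs R) = 0
u_1(B vs R) = 0
u_1(C vs R) = 1
u_1(D vs R) = 4
u_1(E vs R) = 2
max payoff 4 at {D}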